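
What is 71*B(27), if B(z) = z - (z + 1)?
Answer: -71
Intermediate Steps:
B(z) = -1 (B(z) = z - (1 + z) = z + (-1 - z) = -1)
71*B(27) = 71*(-1) = -71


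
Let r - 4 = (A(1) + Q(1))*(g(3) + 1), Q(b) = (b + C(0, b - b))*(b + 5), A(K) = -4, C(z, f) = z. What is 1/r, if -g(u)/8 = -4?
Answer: 1/70 ≈ 0.014286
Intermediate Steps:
g(u) = 32 (g(u) = -8*(-4) = 32)
Q(b) = b*(5 + b) (Q(b) = (b + 0)*(b + 5) = b*(5 + b))
r = 70 (r = 4 + (-4 + 1*(5 + 1))*(32 + 1) = 4 + (-4 + 1*6)*33 = 4 + (-4 + 6)*33 = 4 + 2*33 = 4 + 66 = 70)
1/r = 1/70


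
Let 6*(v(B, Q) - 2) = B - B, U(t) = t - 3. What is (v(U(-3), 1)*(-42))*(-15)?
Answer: 1260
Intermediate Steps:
U(t) = -3 + t
v(B, Q) = 2 (v(B, Q) = 2 + (B - B)/6 = 2 + (⅙)*0 = 2 + 0 = 2)
(v(U(-3), 1)*(-42))*(-15) = (2*(-42))*(-15) = -84*(-15) = 1260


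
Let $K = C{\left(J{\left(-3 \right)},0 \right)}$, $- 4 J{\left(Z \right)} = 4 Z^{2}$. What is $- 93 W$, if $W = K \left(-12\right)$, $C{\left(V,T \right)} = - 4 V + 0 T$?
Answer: $40176$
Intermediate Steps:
$J{\left(Z \right)} = - Z^{2}$ ($J{\left(Z \right)} = - \frac{4 Z^{2}}{4} = - Z^{2}$)
$C{\left(V,T \right)} = - 4 V$ ($C{\left(V,T \right)} = - 4 V + 0 = - 4 V$)
$K = 36$ ($K = - 4 \left(- \left(-3\right)^{2}\right) = - 4 \left(\left(-1\right) 9\right) = \left(-4\right) \left(-9\right) = 36$)
$W = -432$ ($W = 36 \left(-12\right) = -432$)
$- 93 W = \left(-93\right) \left(-432\right) = 40176$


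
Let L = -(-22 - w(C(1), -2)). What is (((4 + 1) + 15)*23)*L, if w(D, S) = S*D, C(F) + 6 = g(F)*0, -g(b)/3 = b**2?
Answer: 15640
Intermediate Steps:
g(b) = -3*b**2
C(F) = -6 (C(F) = -6 - 3*F**2*0 = -6 + 0 = -6)
w(D, S) = D*S
L = 34 (L = -(-22 - (-6)*(-2)) = -(-22 - 1*12) = -(-22 - 12) = -1*(-34) = 34)
(((4 + 1) + 15)*23)*L = (((4 + 1) + 15)*23)*34 = ((5 + 15)*23)*34 = (20*23)*34 = 460*34 = 15640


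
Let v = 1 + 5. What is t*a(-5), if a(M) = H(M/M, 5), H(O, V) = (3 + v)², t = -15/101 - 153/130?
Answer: -1409643/13130 ≈ -107.36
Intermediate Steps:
t = -17403/13130 (t = -15*1/101 - 153*1/130 = -15/101 - 153/130 = -17403/13130 ≈ -1.3254)
v = 6
H(O, V) = 81 (H(O, V) = (3 + 6)² = 9² = 81)
a(M) = 81
t*a(-5) = -17403/13130*81 = -1409643/13130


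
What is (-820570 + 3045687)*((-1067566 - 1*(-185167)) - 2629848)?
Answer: -7815160507899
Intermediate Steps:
(-820570 + 3045687)*((-1067566 - 1*(-185167)) - 2629848) = 2225117*((-1067566 + 185167) - 2629848) = 2225117*(-882399 - 2629848) = 2225117*(-3512247) = -7815160507899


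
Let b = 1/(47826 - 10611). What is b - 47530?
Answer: -1768828949/37215 ≈ -47530.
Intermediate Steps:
b = 1/37215 ≈ 2.6871e-5
b - 47530 = 1/37215 - 47530 = -1768828949/37215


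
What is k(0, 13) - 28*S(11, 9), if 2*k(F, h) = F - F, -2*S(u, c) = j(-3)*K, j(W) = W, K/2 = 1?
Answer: -84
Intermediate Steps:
K = 2 (K = 2*1 = 2)
S(u, c) = 3 (S(u, c) = -(-3)*2/2 = -½*(-6) = 3)
k(F, h) = 0 (k(F, h) = (F - F)/2 = (½)*0 = 0)
k(0, 13) - 28*S(11, 9) = 0 - 28*3 = 0 - 84 = -84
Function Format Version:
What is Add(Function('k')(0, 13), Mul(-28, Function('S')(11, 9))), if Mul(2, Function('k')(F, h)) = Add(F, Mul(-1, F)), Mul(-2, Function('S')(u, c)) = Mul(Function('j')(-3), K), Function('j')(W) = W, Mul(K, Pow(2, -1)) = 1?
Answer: -84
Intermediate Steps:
K = 2 (K = Mul(2, 1) = 2)
Function('S')(u, c) = 3 (Function('S')(u, c) = Mul(Rational(-1, 2), Mul(-3, 2)) = Mul(Rational(-1, 2), -6) = 3)
Function('k')(F, h) = 0 (Function('k')(F, h) = Mul(Rational(1, 2), Add(F, Mul(-1, F))) = Mul(Rational(1, 2), 0) = 0)
Add(Function('k')(0, 13), Mul(-28, Function('S')(11, 9))) = Add(0, Mul(-28, 3)) = Add(0, -84) = -84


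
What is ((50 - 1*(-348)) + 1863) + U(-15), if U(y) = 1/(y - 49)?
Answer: 144703/64 ≈ 2261.0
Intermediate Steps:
U(y) = 1/(-49 + y)
((50 - 1*(-348)) + 1863) + U(-15) = ((50 - 1*(-348)) + 1863) + 1/(-49 - 15) = ((50 + 348) + 1863) + 1/(-64) = (398 + 1863) - 1/64 = 2261 - 1/64 = 144703/64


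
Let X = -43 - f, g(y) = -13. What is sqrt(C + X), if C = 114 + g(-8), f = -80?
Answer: sqrt(138) ≈ 11.747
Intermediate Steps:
C = 101 (C = 114 - 13 = 101)
X = 37 (X = -43 - 1*(-80) = -43 + 80 = 37)
sqrt(C + X) = sqrt(101 + 37) = sqrt(138)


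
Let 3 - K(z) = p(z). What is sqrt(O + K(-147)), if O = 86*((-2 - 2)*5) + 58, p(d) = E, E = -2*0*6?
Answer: I*sqrt(1659) ≈ 40.731*I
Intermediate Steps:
E = 0 (E = 0*6 = 0)
p(d) = 0
K(z) = 3 (K(z) = 3 - 1*0 = 3 + 0 = 3)
O = -1662 (O = 86*(-4*5) + 58 = 86*(-20) + 58 = -1720 + 58 = -1662)
sqrt(O + K(-147)) = sqrt(-1662 + 3) = sqrt(-1659) = I*sqrt(1659)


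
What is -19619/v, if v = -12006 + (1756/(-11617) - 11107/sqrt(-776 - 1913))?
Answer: 85479004359759662726/52326850446212095757 + 29407737815054537*I*sqrt(2689)/52326850446212095757 ≈ 1.6336 + 0.029143*I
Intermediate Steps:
v = -139475458/11617 + 11107*I*sqrt(2689)/2689 (v = -12006 + (1756*(-1/11617) - 11107*(-I*sqrt(2689)/2689)) = -12006 + (-1756/11617 - 11107*(-I*sqrt(2689)/2689)) = -12006 + (-1756/11617 - (-11107)*I*sqrt(2689)/2689) = -12006 + (-1756/11617 + 11107*I*sqrt(2689)/2689) = -139475458/11617 + 11107*I*sqrt(2689)/2689 ≈ -12006.0 + 214.19*I)
-19619/v = -19619/(-139475458/11617 + 11107*I*sqrt(2689)/2689)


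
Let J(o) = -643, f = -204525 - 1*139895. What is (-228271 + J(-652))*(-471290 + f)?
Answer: 186727438940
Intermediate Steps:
f = -344420 (f = -204525 - 139895 = -344420)
(-228271 + J(-652))*(-471290 + f) = (-228271 - 643)*(-471290 - 344420) = -228914*(-815710) = 186727438940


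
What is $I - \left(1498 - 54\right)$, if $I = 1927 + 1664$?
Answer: $2147$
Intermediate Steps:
$I = 3591$
$I - \left(1498 - 54\right) = 3591 - \left(1498 - 54\right) = 3591 - 1444 = 2147$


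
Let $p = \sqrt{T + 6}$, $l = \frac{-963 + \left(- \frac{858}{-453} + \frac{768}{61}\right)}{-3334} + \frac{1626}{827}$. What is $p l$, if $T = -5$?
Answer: $\frac{57158920957}{25396734998} \approx 2.2506$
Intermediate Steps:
$l = \frac{57158920957}{25396734998}$ ($l = \left(-963 + \left(\left(-858\right) \left(- \frac{1}{453}\right) + 768 \cdot \frac{1}{61}\right)\right) \left(- \frac{1}{3334}\right) + 1626 \cdot \frac{1}{827} = \left(-963 + \left(\frac{286}{151} + \frac{768}{61}\right)\right) \left(- \frac{1}{3334}\right) + \frac{1626}{827} = \left(-963 + \frac{133414}{9211}\right) \left(- \frac{1}{3334}\right) + \frac{1626}{827} = \left(- \frac{8736779}{9211}\right) \left(- \frac{1}{3334}\right) + \frac{1626}{827} = \frac{8736779}{30709474} + \frac{1626}{827} = \frac{57158920957}{25396734998} \approx 2.2506$)
$p = 1$ ($p = \sqrt{-5 + 6} = \sqrt{1} = 1$)
$p l = 1 \cdot \frac{57158920957}{25396734998} = \frac{57158920957}{25396734998}$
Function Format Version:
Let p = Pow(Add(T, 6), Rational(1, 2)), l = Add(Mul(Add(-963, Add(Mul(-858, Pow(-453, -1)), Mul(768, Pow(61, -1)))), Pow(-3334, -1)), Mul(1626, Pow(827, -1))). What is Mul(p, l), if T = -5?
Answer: Rational(57158920957, 25396734998) ≈ 2.2506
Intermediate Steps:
l = Rational(57158920957, 25396734998) (l = Add(Mul(Add(-963, Add(Mul(-858, Rational(-1, 453)), Mul(768, Rational(1, 61)))), Rational(-1, 3334)), Mul(1626, Rational(1, 827))) = Add(Mul(Add(-963, Add(Rational(286, 151), Rational(768, 61))), Rational(-1, 3334)), Rational(1626, 827)) = Add(Mul(Add(-963, Rational(133414, 9211)), Rational(-1, 3334)), Rational(1626, 827)) = Add(Mul(Rational(-8736779, 9211), Rational(-1, 3334)), Rational(1626, 827)) = Add(Rational(8736779, 30709474), Rational(1626, 827)) = Rational(57158920957, 25396734998) ≈ 2.2506)
p = 1 (p = Pow(Add(-5, 6), Rational(1, 2)) = Pow(1, Rational(1, 2)) = 1)
Mul(p, l) = Mul(1, Rational(57158920957, 25396734998)) = Rational(57158920957, 25396734998)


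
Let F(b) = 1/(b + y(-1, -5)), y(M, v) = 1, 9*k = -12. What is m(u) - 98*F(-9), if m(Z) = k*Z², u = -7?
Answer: -637/12 ≈ -53.083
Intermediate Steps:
k = -4/3 (k = (⅑)*(-12) = -4/3 ≈ -1.3333)
F(b) = 1/(1 + b) (F(b) = 1/(b + 1) = 1/(1 + b))
m(Z) = -4*Z²/3
m(u) - 98*F(-9) = -4/3*(-7)² - 98/(1 - 9) = -4/3*49 - 98/(-8) = -196/3 - 98*(-⅛) = -196/3 + 49/4 = -637/12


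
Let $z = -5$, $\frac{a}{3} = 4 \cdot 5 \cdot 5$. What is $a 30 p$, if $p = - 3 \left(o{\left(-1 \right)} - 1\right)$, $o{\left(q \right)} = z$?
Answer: $162000$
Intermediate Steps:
$a = 300$ ($a = 3 \cdot 4 \cdot 5 \cdot 5 = 3 \cdot 20 \cdot 5 = 3 \cdot 100 = 300$)
$o{\left(q \right)} = -5$
$p = 18$ ($p = - 3 \left(-5 - 1\right) = \left(-3\right) \left(-6\right) = 18$)
$a 30 p = 300 \cdot 30 \cdot 18 = 9000 \cdot 18 = 162000$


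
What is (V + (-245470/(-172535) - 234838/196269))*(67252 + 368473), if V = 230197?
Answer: 679315428622791066475/6772654383 ≈ 1.0030e+11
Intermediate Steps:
(V + (-245470/(-172535) - 234838/196269))*(67252 + 368473) = (230197 + (-245470/(-172535) - 234838/196269))*(67252 + 368473) = (230197 + (-245470*(-1/172535) - 234838*1/196269))*435725 = (230197 + (49094/34507 - 234838/196269))*435725 = (230197 + 1532075420/6772654383)*435725 = (1559046253078871/6772654383)*435725 = 679315428622791066475/6772654383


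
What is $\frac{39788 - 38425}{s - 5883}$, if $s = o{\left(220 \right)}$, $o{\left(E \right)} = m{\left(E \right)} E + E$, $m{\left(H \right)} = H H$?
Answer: $\frac{1363}{10642337} \approx 0.00012807$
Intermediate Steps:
$m{\left(H \right)} = H^{2}$
$o{\left(E \right)} = E + E^{3}$ ($o{\left(E \right)} = E^{2} E + E = E^{3} + E = E + E^{3}$)
$s = 10648220$ ($s = 220 + 220^{3} = 220 + 10648000 = 10648220$)
$\frac{39788 - 38425}{s - 5883} = \frac{39788 - 38425}{10648220 - 5883} = \frac{1363}{10642337}$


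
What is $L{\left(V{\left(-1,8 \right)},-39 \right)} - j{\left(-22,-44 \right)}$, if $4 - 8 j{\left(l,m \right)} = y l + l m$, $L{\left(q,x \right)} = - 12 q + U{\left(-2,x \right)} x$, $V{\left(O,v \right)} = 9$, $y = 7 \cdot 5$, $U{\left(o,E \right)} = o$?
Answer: $- \frac{23}{4} \approx -5.75$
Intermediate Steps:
$y = 35$
$L{\left(q,x \right)} = - 12 q - 2 x$
$j{\left(l,m \right)} = \frac{1}{2} - \frac{35 l}{8} - \frac{l m}{8}$ ($j{\left(l,m \right)} = \frac{1}{2} - \frac{35 l + l m}{8} = \frac{1}{2} - \left(\frac{35 l}{8} + \frac{l m}{8}\right) = \frac{1}{2} - \frac{35 l}{8} - \frac{l m}{8}$)
$L{\left(V{\left(-1,8 \right)},-39 \right)} - j{\left(-22,-44 \right)} = \left(\left(-12\right) 9 - -78\right) - \left(\frac{1}{2} - - \frac{385}{4} - \left(- \frac{11}{4}\right) \left(-44\right)\right) = \left(-108 + 78\right) - \left(\frac{1}{2} + \frac{385}{4} - 121\right) = -30 - - \frac{97}{4} = -30 + \frac{97}{4} = - \frac{23}{4}$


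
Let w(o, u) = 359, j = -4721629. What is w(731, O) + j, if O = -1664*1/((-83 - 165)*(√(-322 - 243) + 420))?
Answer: -4721270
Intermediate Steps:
O = -1664/(-104160 - 248*I*√565) (O = -1664*(-1/(248*(√(-565) + 420))) = -1664*(-1/(248*(I*√565 + 420))) = -1664*(-1/(248*(420 + I*√565))) = -1664/(-104160 - 248*I*√565) ≈ 0.015924 - 0.00090124*I)
w(731, O) + j = 359 - 4721629 = -4721270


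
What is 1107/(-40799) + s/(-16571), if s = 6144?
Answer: -269013153/676080229 ≈ -0.39790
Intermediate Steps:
1107/(-40799) + s/(-16571) = 1107/(-40799) + 6144/(-16571) = 1107*(-1/40799) + 6144*(-1/16571) = -1107/40799 - 6144/16571 = -269013153/676080229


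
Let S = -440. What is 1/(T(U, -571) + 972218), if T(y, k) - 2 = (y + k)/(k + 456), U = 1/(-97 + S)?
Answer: 61755/60039752728 ≈ 1.0286e-6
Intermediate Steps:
U = -1/537 (U = 1/(-97 - 440) = 1/(-537) = -1/537 ≈ -0.0018622)
T(y, k) = 2 + (k + y)/(456 + k) (T(y, k) = 2 + (y + k)/(k + 456) = 2 + (k + y)/(456 + k))
1/(T(U, -571) + 972218) = 1/((912 - 1/537 + 3*(-571))/(456 - 571) + 972218) = 1/((912 - 1/537 - 1713)/(-115) + 972218) = 1/(-1/115*(-430138/537) + 972218) = 1/(430138/61755 + 972218) = 1/(60039752728/61755) = 61755/60039752728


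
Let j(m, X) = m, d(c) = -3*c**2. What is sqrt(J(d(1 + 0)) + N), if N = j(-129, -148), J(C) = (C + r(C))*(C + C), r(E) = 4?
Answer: 3*I*sqrt(15) ≈ 11.619*I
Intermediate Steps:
J(C) = 2*C*(4 + C) (J(C) = (C + 4)*(C + C) = (4 + C)*(2*C) = 2*C*(4 + C))
N = -129
sqrt(J(d(1 + 0)) + N) = sqrt(2*(-3*(1 + 0)**2)*(4 - 3*(1 + 0)**2) - 129) = sqrt(2*(-3*1**2)*(4 - 3*1**2) - 129) = sqrt(2*(-3*1)*(4 - 3*1) - 129) = sqrt(2*(-3)*(4 - 3) - 129) = sqrt(2*(-3)*1 - 129) = sqrt(-6 - 129) = sqrt(-135) = 3*I*sqrt(15)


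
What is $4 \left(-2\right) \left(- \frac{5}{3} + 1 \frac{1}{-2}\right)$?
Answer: $\frac{52}{3} \approx 17.333$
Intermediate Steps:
$4 \left(-2\right) \left(- \frac{5}{3} + 1 \frac{1}{-2}\right) = - 8 \left(\left(-5\right) \frac{1}{3} + 1 \left(- \frac{1}{2}\right)\right) = - 8 \left(- \frac{5}{3} - \frac{1}{2}\right) = \left(-8\right) \left(- \frac{13}{6}\right) = \frac{52}{3}$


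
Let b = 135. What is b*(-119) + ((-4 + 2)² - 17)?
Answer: -16078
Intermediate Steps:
b*(-119) + ((-4 + 2)² - 17) = 135*(-119) + ((-4 + 2)² - 17) = -16065 + ((-2)² - 17) = -16065 + (4 - 17) = -16065 - 13 = -16078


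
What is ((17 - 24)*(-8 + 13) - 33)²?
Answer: 4624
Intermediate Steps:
((17 - 24)*(-8 + 13) - 33)² = (-7*5 - 33)² = (-35 - 33)² = (-68)² = 4624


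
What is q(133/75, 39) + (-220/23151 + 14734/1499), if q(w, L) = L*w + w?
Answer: 4670668794/57838915 ≈ 80.753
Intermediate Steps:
q(w, L) = w + L*w
q(133/75, 39) + (-220/23151 + 14734/1499) = (133/75)*(1 + 39) + (-220/23151 + 14734/1499) = (133*(1/75))*40 + (-220*1/23151 + 14734*(1/1499)) = (133/75)*40 + (-220/23151 + 14734/1499) = 1064/15 + 340777054/34703349 = 4670668794/57838915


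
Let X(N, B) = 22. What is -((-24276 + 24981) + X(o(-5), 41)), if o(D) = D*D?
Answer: -727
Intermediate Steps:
o(D) = D²
-((-24276 + 24981) + X(o(-5), 41)) = -((-24276 + 24981) + 22) = -(705 + 22) = -1*727 = -727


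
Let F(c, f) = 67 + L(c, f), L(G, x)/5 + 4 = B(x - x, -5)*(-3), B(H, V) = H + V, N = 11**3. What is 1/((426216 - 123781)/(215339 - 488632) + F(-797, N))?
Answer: 273293/33039311 ≈ 0.0082718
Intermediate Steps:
N = 1331
L(G, x) = 55 (L(G, x) = -20 + 5*(((x - x) - 5)*(-3)) = -20 + 5*((0 - 5)*(-3)) = -20 + 5*(-5*(-3)) = -20 + 5*15 = -20 + 75 = 55)
F(c, f) = 122 (F(c, f) = 67 + 55 = 122)
1/((426216 - 123781)/(215339 - 488632) + F(-797, N)) = 1/((426216 - 123781)/(215339 - 488632) + 122) = 1/(302435/(-273293) + 122) = 1/(302435*(-1/273293) + 122) = 1/(-302435/273293 + 122) = 1/(33039311/273293) = 273293/33039311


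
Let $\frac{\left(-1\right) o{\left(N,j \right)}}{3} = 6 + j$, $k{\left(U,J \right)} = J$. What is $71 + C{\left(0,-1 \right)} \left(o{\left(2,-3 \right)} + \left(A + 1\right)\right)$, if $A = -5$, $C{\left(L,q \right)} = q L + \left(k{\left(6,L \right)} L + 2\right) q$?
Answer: $97$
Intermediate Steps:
$C{\left(L,q \right)} = L q + q \left(2 + L^{2}\right)$ ($C{\left(L,q \right)} = q L + \left(L L + 2\right) q = L q + \left(L^{2} + 2\right) q = L q + \left(2 + L^{2}\right) q = L q + q \left(2 + L^{2}\right)$)
$o{\left(N,j \right)} = -18 - 3 j$ ($o{\left(N,j \right)} = - 3 \left(6 + j\right) = -18 - 3 j$)
$71 + C{\left(0,-1 \right)} \left(o{\left(2,-3 \right)} + \left(A + 1\right)\right) = 71 + - (2 + 0 + 0^{2}) \left(\left(-18 - -9\right) + \left(-5 + 1\right)\right) = 71 + - (2 + 0 + 0) \left(\left(-18 + 9\right) - 4\right) = 71 + \left(-1\right) 2 \left(-9 - 4\right) = 71 - -26 = 71 + 26 = 97$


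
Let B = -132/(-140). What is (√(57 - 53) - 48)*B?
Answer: -1518/35 ≈ -43.371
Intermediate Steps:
B = 33/35 (B = -132*(-1/140) = 33/35 ≈ 0.94286)
(√(57 - 53) - 48)*B = (√(57 - 53) - 48)*(33/35) = (√4 - 48)*(33/35) = (2 - 48)*(33/35) = -46*33/35 = -1518/35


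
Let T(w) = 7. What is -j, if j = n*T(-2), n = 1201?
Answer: -8407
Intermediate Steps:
j = 8407 (j = 1201*7 = 8407)
-j = -1*8407 = -8407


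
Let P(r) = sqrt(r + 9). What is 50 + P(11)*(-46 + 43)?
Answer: 50 - 6*sqrt(5) ≈ 36.584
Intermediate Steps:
P(r) = sqrt(9 + r)
50 + P(11)*(-46 + 43) = 50 + sqrt(9 + 11)*(-46 + 43) = 50 + sqrt(20)*(-3) = 50 + (2*sqrt(5))*(-3) = 50 - 6*sqrt(5)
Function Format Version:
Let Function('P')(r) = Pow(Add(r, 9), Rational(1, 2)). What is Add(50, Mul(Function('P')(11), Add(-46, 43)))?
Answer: Add(50, Mul(-6, Pow(5, Rational(1, 2)))) ≈ 36.584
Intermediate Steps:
Function('P')(r) = Pow(Add(9, r), Rational(1, 2))
Add(50, Mul(Function('P')(11), Add(-46, 43))) = Add(50, Mul(Pow(Add(9, 11), Rational(1, 2)), Add(-46, 43))) = Add(50, Mul(Pow(20, Rational(1, 2)), -3)) = Add(50, Mul(Mul(2, Pow(5, Rational(1, 2))), -3)) = Add(50, Mul(-6, Pow(5, Rational(1, 2))))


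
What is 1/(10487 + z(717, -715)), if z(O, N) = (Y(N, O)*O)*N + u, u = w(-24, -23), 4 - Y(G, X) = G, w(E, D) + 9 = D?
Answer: -1/368588490 ≈ -2.7131e-9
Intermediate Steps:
w(E, D) = -9 + D
Y(G, X) = 4 - G
u = -32 (u = -9 - 23 = -32)
z(O, N) = -32 + N*O*(4 - N) (z(O, N) = ((4 - N)*O)*N - 32 = (O*(4 - N))*N - 32 = N*O*(4 - N) - 32 = -32 + N*O*(4 - N))
1/(10487 + z(717, -715)) = 1/(10487 + (-32 - 1*(-715)*717*(-4 - 715))) = 1/(10487 + (-32 - 1*(-715)*717*(-719))) = 1/(10487 + (-32 - 368598945)) = 1/(10487 - 368598977) = 1/(-368588490) = -1/368588490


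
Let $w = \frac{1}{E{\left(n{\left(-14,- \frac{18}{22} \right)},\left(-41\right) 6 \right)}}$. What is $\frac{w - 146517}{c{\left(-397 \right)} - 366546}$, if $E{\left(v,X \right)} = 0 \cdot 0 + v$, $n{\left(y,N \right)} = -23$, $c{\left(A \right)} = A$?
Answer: $\frac{3369892}{8439689} \approx 0.39929$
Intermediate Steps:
$E{\left(v,X \right)} = v$ ($E{\left(v,X \right)} = 0 + v = v$)
$w = - \frac{1}{23}$ ($w = \frac{1}{-23} = - \frac{1}{23} \approx -0.043478$)
$\frac{w - 146517}{c{\left(-397 \right)} - 366546} = \frac{- \frac{1}{23} - 146517}{-397 - 366546} = - \frac{3369892}{23 \left(-366943\right)} = \left(- \frac{3369892}{23}\right) \left(- \frac{1}{366943}\right) = \frac{3369892}{8439689}$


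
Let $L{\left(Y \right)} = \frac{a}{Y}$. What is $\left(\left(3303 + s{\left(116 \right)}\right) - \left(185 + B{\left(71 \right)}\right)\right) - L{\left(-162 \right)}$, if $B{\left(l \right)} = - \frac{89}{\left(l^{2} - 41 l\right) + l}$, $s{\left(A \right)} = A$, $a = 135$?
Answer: $\frac{42719743}{13206} \approx 3234.9$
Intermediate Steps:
$L{\left(Y \right)} = \frac{135}{Y}$
$B{\left(l \right)} = - \frac{89}{l^{2} - 40 l}$
$\left(\left(3303 + s{\left(116 \right)}\right) - \left(185 + B{\left(71 \right)}\right)\right) - L{\left(-162 \right)} = \left(\left(3303 + 116\right) - \left(185 - \frac{89}{71 \left(-40 + 71\right)}\right)\right) - \frac{135}{-162} = \left(3419 - \left(185 - \frac{89}{71 \cdot 31}\right)\right) - 135 \left(- \frac{1}{162}\right) = \left(3419 - \left(185 - \frac{89}{71} \cdot \frac{1}{31}\right)\right) - - \frac{5}{6} = \left(3419 - \frac{407096}{2201}\right) + \frac{5}{6} = \frac{7118123}{2201} + \frac{5}{6} = \frac{42719743}{13206}$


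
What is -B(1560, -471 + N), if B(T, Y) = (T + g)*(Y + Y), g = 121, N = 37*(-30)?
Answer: 5315322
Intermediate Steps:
N = -1110
B(T, Y) = 2*Y*(121 + T) (B(T, Y) = (T + 121)*(Y + Y) = (121 + T)*(2*Y) = 2*Y*(121 + T))
-B(1560, -471 + N) = -2*(-471 - 1110)*(121 + 1560) = -2*(-1581)*1681 = -1*(-5315322) = 5315322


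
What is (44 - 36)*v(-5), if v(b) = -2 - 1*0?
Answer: -16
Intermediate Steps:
v(b) = -2 (v(b) = -2 + 0 = -2)
(44 - 36)*v(-5) = (44 - 36)*(-2) = 8*(-2) = -16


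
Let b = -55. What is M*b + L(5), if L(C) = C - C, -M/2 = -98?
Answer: -10780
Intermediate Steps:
M = 196 (M = -2*(-98) = 196)
L(C) = 0
M*b + L(5) = 196*(-55) + 0 = -10780 + 0 = -10780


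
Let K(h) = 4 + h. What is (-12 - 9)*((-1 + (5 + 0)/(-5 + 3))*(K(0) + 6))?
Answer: 735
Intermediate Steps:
(-12 - 9)*((-1 + (5 + 0)/(-5 + 3))*(K(0) + 6)) = (-12 - 9)*((-1 + (5 + 0)/(-5 + 3))*((4 + 0) + 6)) = -21*(-1 + 5/(-2))*(4 + 6) = -21*(-1 + 5*(-1/2))*10 = -21*(-1 - 5/2)*10 = -(-147)*10/2 = -21*(-35) = 735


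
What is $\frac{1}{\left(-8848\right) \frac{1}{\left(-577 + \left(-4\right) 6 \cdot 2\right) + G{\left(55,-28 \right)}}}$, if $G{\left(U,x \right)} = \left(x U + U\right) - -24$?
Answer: $\frac{149}{632} \approx 0.23576$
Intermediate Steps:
$G{\left(U,x \right)} = 24 + U + U x$ ($G{\left(U,x \right)} = \left(U x + U\right) + 24 = \left(U + U x\right) + 24 = 24 + U + U x$)
$\frac{1}{\left(-8848\right) \frac{1}{\left(-577 + \left(-4\right) 6 \cdot 2\right) + G{\left(55,-28 \right)}}} = \frac{1}{\left(-8848\right) \frac{1}{\left(-577 + \left(-4\right) 6 \cdot 2\right) + \left(24 + 55 + 55 \left(-28\right)\right)}} = \frac{1}{\left(-8848\right) \frac{1}{\left(-577 - 48\right) + \left(24 + 55 - 1540\right)}} = \frac{1}{\left(-8848\right) \frac{1}{\left(-577 - 48\right) - 1461}} = \frac{1}{\left(-8848\right) \frac{1}{-625 - 1461}} = \frac{1}{\left(-8848\right) \frac{1}{-2086}} = \frac{1}{\left(-8848\right) \left(- \frac{1}{2086}\right)} = \frac{1}{\frac{632}{149}} = \frac{149}{632}$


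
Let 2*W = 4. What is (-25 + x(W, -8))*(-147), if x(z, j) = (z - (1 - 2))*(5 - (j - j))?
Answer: 1470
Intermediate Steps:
W = 2 (W = (1/2)*4 = 2)
x(z, j) = 5 + 5*z (x(z, j) = (z - 1*(-1))*(5 - 1*0) = (z + 1)*(5 + 0) = (1 + z)*5 = 5 + 5*z)
(-25 + x(W, -8))*(-147) = (-25 + (5 + 5*2))*(-147) = (-25 + (5 + 10))*(-147) = (-25 + 15)*(-147) = -10*(-147) = 1470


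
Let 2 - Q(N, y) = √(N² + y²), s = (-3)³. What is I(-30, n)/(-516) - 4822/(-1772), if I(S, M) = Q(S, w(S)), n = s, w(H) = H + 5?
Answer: 155288/57147 + 5*√61/516 ≈ 2.7930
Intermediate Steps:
s = -27
w(H) = 5 + H
n = -27
Q(N, y) = 2 - √(N² + y²)
I(S, M) = 2 - √(S² + (5 + S)²)
I(-30, n)/(-516) - 4822/(-1772) = (2 - √((-30)² + (5 - 30)²))/(-516) - 4822/(-1772) = (2 - √(900 + (-25)²))*(-1/516) - 4822*(-1/1772) = (2 - √(900 + 625))*(-1/516) + 2411/886 = (2 - √1525)*(-1/516) + 2411/886 = (2 - 5*√61)*(-1/516) + 2411/886 = (-1/258 + 5*√61/516) + 2411/886 = 155288/57147 + 5*√61/516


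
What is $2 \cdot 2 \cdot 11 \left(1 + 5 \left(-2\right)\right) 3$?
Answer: $-1188$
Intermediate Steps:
$2 \cdot 2 \cdot 11 \left(1 + 5 \left(-2\right)\right) 3 = 4 \cdot 11 \left(1 - 10\right) 3 = 44 \left(\left(-9\right) 3\right) = 44 \left(-27\right) = -1188$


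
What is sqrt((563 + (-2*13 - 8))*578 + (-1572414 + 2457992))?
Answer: 2*sqrt(297835) ≈ 1091.5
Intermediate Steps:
sqrt((563 + (-2*13 - 8))*578 + (-1572414 + 2457992)) = sqrt((563 + (-26 - 8))*578 + 885578) = sqrt((563 - 34)*578 + 885578) = sqrt(529*578 + 885578) = sqrt(305762 + 885578) = sqrt(1191340) = 2*sqrt(297835)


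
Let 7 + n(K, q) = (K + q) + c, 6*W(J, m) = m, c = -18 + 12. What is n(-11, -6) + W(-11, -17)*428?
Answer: -3728/3 ≈ -1242.7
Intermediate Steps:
c = -6
W(J, m) = m/6
n(K, q) = -13 + K + q (n(K, q) = -7 + ((K + q) - 6) = -7 + (-6 + K + q) = -13 + K + q)
n(-11, -6) + W(-11, -17)*428 = (-13 - 11 - 6) + ((1/6)*(-17))*428 = -30 - 17/6*428 = -30 - 3638/3 = -3728/3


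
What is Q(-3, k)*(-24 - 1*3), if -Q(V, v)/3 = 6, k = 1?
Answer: 486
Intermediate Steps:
Q(V, v) = -18 (Q(V, v) = -3*6 = -18)
Q(-3, k)*(-24 - 1*3) = -18*(-24 - 1*3) = -18*(-24 - 3) = -18*(-27) = 486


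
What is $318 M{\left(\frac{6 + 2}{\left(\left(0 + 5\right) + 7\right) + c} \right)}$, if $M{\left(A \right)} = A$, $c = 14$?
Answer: $\frac{1272}{13} \approx 97.846$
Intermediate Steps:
$318 M{\left(\frac{6 + 2}{\left(\left(0 + 5\right) + 7\right) + c} \right)} = 318 \frac{6 + 2}{\left(\left(0 + 5\right) + 7\right) + 14} = 318 \frac{8}{\left(5 + 7\right) + 14} = 318 \frac{8}{12 + 14} = 318 \cdot \frac{8}{26} = 318 \cdot 8 \cdot \frac{1}{26} = 318 \cdot \frac{4}{13} = \frac{1272}{13}$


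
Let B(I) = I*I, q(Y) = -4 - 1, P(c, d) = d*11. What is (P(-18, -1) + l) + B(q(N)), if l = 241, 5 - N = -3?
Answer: 255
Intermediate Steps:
P(c, d) = 11*d
N = 8 (N = 5 - 1*(-3) = 5 + 3 = 8)
q(Y) = -5
B(I) = I²
(P(-18, -1) + l) + B(q(N)) = (11*(-1) + 241) + (-5)² = (-11 + 241) + 25 = 230 + 25 = 255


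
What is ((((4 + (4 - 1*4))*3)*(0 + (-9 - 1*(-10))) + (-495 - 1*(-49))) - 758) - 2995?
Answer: -4187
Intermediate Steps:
((((4 + (4 - 1*4))*3)*(0 + (-9 - 1*(-10))) + (-495 - 1*(-49))) - 758) - 2995 = ((((4 + (4 - 4))*3)*(0 + (-9 + 10)) + (-495 + 49)) - 758) - 2995 = ((((4 + 0)*3)*(0 + 1) - 446) - 758) - 2995 = (((4*3)*1 - 446) - 758) - 2995 = ((12*1 - 446) - 758) - 2995 = ((12 - 446) - 758) - 2995 = (-434 - 758) - 2995 = -1192 - 2995 = -4187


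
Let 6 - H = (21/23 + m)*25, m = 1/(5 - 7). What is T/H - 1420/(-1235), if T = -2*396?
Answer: 9055220/49153 ≈ 184.23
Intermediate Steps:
m = -½ (m = 1/(-2) = -½ ≈ -0.50000)
T = -792
H = -199/46 (H = 6 - (21/23 - ½)*25 = 6 - 19*25/46 = 6 - 1*475/46 = 6 - 475/46 = -199/46 ≈ -4.3261)
T/H - 1420/(-1235) = -792/(-199/46) - 1420/(-1235) = -792*(-46/199) - 1420*(-1/1235) = 36432/199 + 284/247 = 9055220/49153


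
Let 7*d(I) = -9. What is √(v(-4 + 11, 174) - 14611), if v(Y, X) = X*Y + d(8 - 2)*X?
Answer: I*√667219/7 ≈ 116.69*I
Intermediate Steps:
d(I) = -9/7 (d(I) = (⅐)*(-9) = -9/7)
v(Y, X) = -9*X/7 + X*Y (v(Y, X) = X*Y - 9*X/7 = -9*X/7 + X*Y)
√(v(-4 + 11, 174) - 14611) = √((⅐)*174*(-9 + 7*(-4 + 11)) - 14611) = √((⅐)*174*(-9 + 7*7) - 14611) = √((⅐)*174*(-9 + 49) - 14611) = √((⅐)*174*40 - 14611) = √(6960/7 - 14611) = √(-95317/7) = I*√667219/7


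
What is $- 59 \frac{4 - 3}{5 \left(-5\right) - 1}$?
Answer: $\frac{59}{26} \approx 2.2692$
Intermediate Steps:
$- 59 \frac{4 - 3}{5 \left(-5\right) - 1} = - 59 \cdot 1 \frac{1}{-25 - 1} = - 59 \cdot 1 \frac{1}{-26} = - 59 \cdot 1 \left(- \frac{1}{26}\right) = \left(-59\right) \left(- \frac{1}{26}\right) = \frac{59}{26}$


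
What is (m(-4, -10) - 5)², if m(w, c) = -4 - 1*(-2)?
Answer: 49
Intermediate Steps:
m(w, c) = -2 (m(w, c) = -4 + 2 = -2)
(m(-4, -10) - 5)² = (-2 - 5)² = (-7)² = 49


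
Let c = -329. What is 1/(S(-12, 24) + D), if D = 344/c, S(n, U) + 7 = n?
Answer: -329/6595 ≈ -0.049886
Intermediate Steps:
S(n, U) = -7 + n
D = -344/329 (D = 344/(-329) = 344*(-1/329) = -344/329 ≈ -1.0456)
1/(S(-12, 24) + D) = 1/((-7 - 12) - 344/329) = 1/(-19 - 344/329) = 1/(-6595/329) = -329/6595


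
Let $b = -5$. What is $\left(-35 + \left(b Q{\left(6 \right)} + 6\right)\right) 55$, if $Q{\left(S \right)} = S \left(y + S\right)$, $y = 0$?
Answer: $-11495$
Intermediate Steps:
$Q{\left(S \right)} = S^{2}$ ($Q{\left(S \right)} = S \left(0 + S\right) = S S = S^{2}$)
$\left(-35 + \left(b Q{\left(6 \right)} + 6\right)\right) 55 = \left(-35 + \left(- 5 \cdot 6^{2} + 6\right)\right) 55 = \left(-35 + \left(\left(-5\right) 36 + 6\right)\right) 55 = \left(-35 + \left(-180 + 6\right)\right) 55 = \left(-35 - 174\right) 55 = \left(-209\right) 55 = -11495$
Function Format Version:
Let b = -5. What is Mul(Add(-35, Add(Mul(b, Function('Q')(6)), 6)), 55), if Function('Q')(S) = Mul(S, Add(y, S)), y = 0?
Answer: -11495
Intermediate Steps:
Function('Q')(S) = Pow(S, 2) (Function('Q')(S) = Mul(S, Add(0, S)) = Mul(S, S) = Pow(S, 2))
Mul(Add(-35, Add(Mul(b, Function('Q')(6)), 6)), 55) = Mul(Add(-35, Add(Mul(-5, Pow(6, 2)), 6)), 55) = Mul(Add(-35, Add(Mul(-5, 36), 6)), 55) = Mul(Add(-35, Add(-180, 6)), 55) = Mul(Add(-35, -174), 55) = Mul(-209, 55) = -11495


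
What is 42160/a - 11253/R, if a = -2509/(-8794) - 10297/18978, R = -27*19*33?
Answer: -13270405854107/80978589 ≈ -1.6388e+5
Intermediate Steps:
R = -16929 (R = -513*33 = -16929)
a = -10734004/41723133 (a = -2509*(-1/8794) - 10297*1/18978 = 2509/8794 - 10297/18978 = -10734004/41723133 ≈ -0.25727)
42160/a - 11253/R = 42160/(-10734004/41723133) - 11253/(-16929) = 42160*(-41723133/10734004) - 11253*(-1/16929) = -25868342460/157853 + 341/513 = -13270405854107/80978589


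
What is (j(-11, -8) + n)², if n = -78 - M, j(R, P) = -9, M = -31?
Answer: 3136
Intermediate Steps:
n = -47 (n = -78 - 1*(-31) = -78 + 31 = -47)
(j(-11, -8) + n)² = (-9 - 47)² = (-56)² = 3136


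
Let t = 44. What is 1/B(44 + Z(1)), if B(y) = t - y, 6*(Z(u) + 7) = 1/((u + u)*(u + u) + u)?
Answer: 30/209 ≈ 0.14354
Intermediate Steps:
Z(u) = -7 + 1/(6*(u + 4*u²)) (Z(u) = -7 + 1/(6*((u + u)*(u + u) + u)) = -7 + 1/(6*((2*u)*(2*u) + u)) = -7 + 1/(6*(4*u² + u)) = -7 + 1/(6*(u + 4*u²)))
B(y) = 44 - y
1/B(44 + Z(1)) = 1/(44 - (44 + (⅙)*(1 - 168*1² - 42*1)/(1*(1 + 4*1)))) = 1/(44 - (44 + (⅙)*1*(1 - 168*1 - 42)/(1 + 4))) = 1/(44 - (44 + (⅙)*1*(1 - 168 - 42)/5)) = 1/(44 - (44 + (⅙)*1*(⅕)*(-209))) = 1/(44 - (44 - 209/30)) = 1/(44 - 1*1111/30) = 1/(44 - 1111/30) = 1/(209/30) = 30/209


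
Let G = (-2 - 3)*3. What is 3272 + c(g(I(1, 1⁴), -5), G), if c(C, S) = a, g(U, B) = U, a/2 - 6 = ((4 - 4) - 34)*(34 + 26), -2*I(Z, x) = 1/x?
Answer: -796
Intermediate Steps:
I(Z, x) = -1/(2*x)
G = -15 (G = -5*3 = -15)
a = -4068 (a = 12 + 2*(((4 - 4) - 34)*(34 + 26)) = 12 + 2*((0 - 34)*60) = 12 + 2*(-34*60) = 12 + 2*(-2040) = 12 - 4080 = -4068)
c(C, S) = -4068
3272 + c(g(I(1, 1⁴), -5), G) = 3272 - 4068 = -796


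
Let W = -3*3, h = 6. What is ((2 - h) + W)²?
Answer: 169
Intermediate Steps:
W = -9
((2 - h) + W)² = ((2 - 1*6) - 9)² = ((2 - 6) - 9)² = (-4 - 9)² = (-13)² = 169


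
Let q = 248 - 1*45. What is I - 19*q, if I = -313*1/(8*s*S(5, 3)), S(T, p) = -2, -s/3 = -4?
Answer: -740231/192 ≈ -3855.4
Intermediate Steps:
s = 12 (s = -3*(-4) = 12)
I = 313/192 (I = -313/(-2*12*8) = -313/((-24*8)) = -313/(-192) = -313*(-1/192) = 313/192 ≈ 1.6302)
q = 203 (q = 248 - 45 = 203)
I - 19*q = 313/192 - 19*203 = 313/192 - 3857 = -740231/192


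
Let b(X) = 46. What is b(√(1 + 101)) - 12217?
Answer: -12171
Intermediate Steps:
b(√(1 + 101)) - 12217 = 46 - 12217 = -12171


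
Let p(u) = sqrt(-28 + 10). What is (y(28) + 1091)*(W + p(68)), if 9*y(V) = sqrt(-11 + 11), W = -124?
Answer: -135284 + 3273*I*sqrt(2) ≈ -1.3528e+5 + 4628.7*I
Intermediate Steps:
p(u) = 3*I*sqrt(2) (p(u) = sqrt(-18) = 3*I*sqrt(2))
y(V) = 0 (y(V) = sqrt(-11 + 11)/9 = sqrt(0)/9 = (1/9)*0 = 0)
(y(28) + 1091)*(W + p(68)) = (0 + 1091)*(-124 + 3*I*sqrt(2)) = 1091*(-124 + 3*I*sqrt(2)) = -135284 + 3273*I*sqrt(2)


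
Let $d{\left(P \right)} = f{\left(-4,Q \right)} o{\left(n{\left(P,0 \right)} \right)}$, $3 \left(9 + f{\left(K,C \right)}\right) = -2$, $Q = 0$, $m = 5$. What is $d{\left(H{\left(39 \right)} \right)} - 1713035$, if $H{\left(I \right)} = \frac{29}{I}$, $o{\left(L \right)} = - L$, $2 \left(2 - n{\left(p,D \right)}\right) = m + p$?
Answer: $- \frac{200426081}{117} \approx -1.713 \cdot 10^{6}$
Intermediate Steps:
$n{\left(p,D \right)} = - \frac{1}{2} - \frac{p}{2}$ ($n{\left(p,D \right)} = 2 - \frac{5 + p}{2} = 2 - \left(\frac{5}{2} + \frac{p}{2}\right) = - \frac{1}{2} - \frac{p}{2}$)
$f{\left(K,C \right)} = - \frac{29}{3}$ ($f{\left(K,C \right)} = -9 + \frac{1}{3} \left(-2\right) = -9 - \frac{2}{3} = - \frac{29}{3}$)
$d{\left(P \right)} = - \frac{29}{6} - \frac{29 P}{6}$ ($d{\left(P \right)} = - \frac{29 \left(- (- \frac{1}{2} - \frac{P}{2})\right)}{3} = - \frac{29 \left(\frac{1}{2} + \frac{P}{2}\right)}{3} = - \frac{29}{6} - \frac{29 P}{6}$)
$d{\left(H{\left(39 \right)} \right)} - 1713035 = \left(- \frac{29}{6} - \frac{29 \cdot \frac{29}{39}}{6}\right) - 1713035 = \left(- \frac{29}{6} - \frac{29 \cdot 29 \cdot \frac{1}{39}}{6}\right) - 1713035 = \left(- \frac{29}{6} - \frac{841}{234}\right) - 1713035 = - \frac{986}{117} - 1713035 = - \frac{200426081}{117}$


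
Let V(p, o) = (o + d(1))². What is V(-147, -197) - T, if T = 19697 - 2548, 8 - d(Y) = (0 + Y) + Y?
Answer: 19332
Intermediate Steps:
d(Y) = 8 - 2*Y (d(Y) = 8 - ((0 + Y) + Y) = 8 - (Y + Y) = 8 - 2*Y)
T = 17149
V(p, o) = (6 + o)² (V(p, o) = (o + (8 - 2*1))² = (o + (8 - 2))² = (o + 6)² = (6 + o)²)
V(-147, -197) - T = (6 - 197)² - 1*17149 = (-191)² - 17149 = 36481 - 17149 = 19332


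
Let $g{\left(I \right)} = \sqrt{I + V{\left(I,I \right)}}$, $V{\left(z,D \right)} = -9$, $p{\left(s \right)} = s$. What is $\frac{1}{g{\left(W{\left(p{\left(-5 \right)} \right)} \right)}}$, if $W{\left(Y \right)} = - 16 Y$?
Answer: $\frac{\sqrt{71}}{71} \approx 0.11868$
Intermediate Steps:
$g{\left(I \right)} = \sqrt{-9 + I}$ ($g{\left(I \right)} = \sqrt{I - 9} = \sqrt{-9 + I}$)
$\frac{1}{g{\left(W{\left(p{\left(-5 \right)} \right)} \right)}} = \frac{1}{\sqrt{-9 - -80}} = \frac{1}{\sqrt{-9 + 80}} = \frac{1}{\sqrt{71}} = \frac{\sqrt{71}}{71}$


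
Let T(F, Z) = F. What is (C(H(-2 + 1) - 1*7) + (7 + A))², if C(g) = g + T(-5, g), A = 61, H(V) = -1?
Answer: 3025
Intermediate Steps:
C(g) = -5 + g (C(g) = g - 5 = -5 + g)
(C(H(-2 + 1) - 1*7) + (7 + A))² = ((-5 + (-1 - 1*7)) + (7 + 61))² = ((-5 + (-1 - 7)) + 68)² = ((-5 - 8) + 68)² = (-13 + 68)² = 55² = 3025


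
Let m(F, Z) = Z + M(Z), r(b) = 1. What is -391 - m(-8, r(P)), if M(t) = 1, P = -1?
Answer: -393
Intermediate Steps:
m(F, Z) = 1 + Z (m(F, Z) = Z + 1 = 1 + Z)
-391 - m(-8, r(P)) = -391 - (1 + 1) = -391 - 1*2 = -391 - 2 = -393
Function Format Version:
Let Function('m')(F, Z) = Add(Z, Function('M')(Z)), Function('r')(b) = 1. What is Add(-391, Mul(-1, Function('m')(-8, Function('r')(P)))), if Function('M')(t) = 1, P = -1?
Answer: -393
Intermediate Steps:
Function('m')(F, Z) = Add(1, Z) (Function('m')(F, Z) = Add(Z, 1) = Add(1, Z))
Add(-391, Mul(-1, Function('m')(-8, Function('r')(P)))) = Add(-391, Mul(-1, Add(1, 1))) = Add(-391, Mul(-1, 2)) = Add(-391, -2) = -393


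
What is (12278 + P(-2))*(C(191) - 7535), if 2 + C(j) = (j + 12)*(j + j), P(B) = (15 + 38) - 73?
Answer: 858170322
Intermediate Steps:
P(B) = -20 (P(B) = 53 - 73 = -20)
C(j) = -2 + 2*j*(12 + j) (C(j) = -2 + (j + 12)*(j + j) = -2 + (12 + j)*(2*j) = -2 + 2*j*(12 + j))
(12278 + P(-2))*(C(191) - 7535) = (12278 - 20)*((-2 + 2*191² + 24*191) - 7535) = 12258*((-2 + 2*36481 + 4584) - 7535) = 12258*((-2 + 72962 + 4584) - 7535) = 12258*(77544 - 7535) = 12258*70009 = 858170322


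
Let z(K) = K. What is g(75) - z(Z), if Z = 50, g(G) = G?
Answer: 25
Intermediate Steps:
g(75) - z(Z) = 75 - 1*50 = 75 - 50 = 25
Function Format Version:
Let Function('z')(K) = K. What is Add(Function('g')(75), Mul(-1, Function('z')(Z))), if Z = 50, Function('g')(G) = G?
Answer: 25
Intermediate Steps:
Add(Function('g')(75), Mul(-1, Function('z')(Z))) = Add(75, Mul(-1, 50)) = Add(75, -50) = 25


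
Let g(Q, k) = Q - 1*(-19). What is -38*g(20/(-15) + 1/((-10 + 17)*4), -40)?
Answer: -28253/42 ≈ -672.69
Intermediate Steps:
g(Q, k) = 19 + Q (g(Q, k) = Q + 19 = 19 + Q)
-38*g(20/(-15) + 1/((-10 + 17)*4), -40) = -38*(19 + (20/(-15) + 1/((-10 + 17)*4))) = -38*(19 + (20*(-1/15) + (1/4)/7)) = -38*(19 + (-4/3 + (1/7)*(1/4))) = -38*(19 + (-4/3 + 1/28)) = -38*(19 - 109/84) = -38*1487/84 = -28253/42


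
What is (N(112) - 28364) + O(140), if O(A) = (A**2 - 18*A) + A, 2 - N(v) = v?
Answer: -11254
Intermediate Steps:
N(v) = 2 - v
O(A) = A**2 - 17*A
(N(112) - 28364) + O(140) = ((2 - 1*112) - 28364) + 140*(-17 + 140) = ((2 - 112) - 28364) + 140*123 = (-110 - 28364) + 17220 = -28474 + 17220 = -11254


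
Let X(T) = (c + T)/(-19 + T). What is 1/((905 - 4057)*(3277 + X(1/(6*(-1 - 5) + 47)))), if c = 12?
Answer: -13/134252151 ≈ -9.6833e-8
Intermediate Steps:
X(T) = (12 + T)/(-19 + T)
1/((905 - 4057)*(3277 + X(1/(6*(-1 - 5) + 47)))) = 1/((905 - 4057)*(3277 + (12 + 1/(6*(-1 - 5) + 47))/(-19 + 1/(6*(-1 - 5) + 47)))) = 1/(-3152*(3277 + (12 + 1/(6*(-6) + 47))/(-19 + 1/(6*(-6) + 47)))) = 1/(-3152*(3277 + (12 + 1/(-36 + 47))/(-19 + 1/(-36 + 47)))) = 1/(-3152*(3277 + (12 + 1/11)/(-19 + 1/11))) = 1/(-3152*(3277 + (133/11)/(-208/11))) = 1/(-3152*(3277 - 11/208*133/11)) = 1/(-3152*(3277 - 133/208)) = 1/(-3152*681483/208) = 1/(-134252151/13) = -13/134252151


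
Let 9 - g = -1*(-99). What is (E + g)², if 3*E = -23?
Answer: 85849/9 ≈ 9538.8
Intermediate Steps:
g = -90 (g = 9 - (-1)*(-99) = 9 - 1*99 = 9 - 99 = -90)
E = -23/3 (E = (⅓)*(-23) = -23/3 ≈ -7.6667)
(E + g)² = (-23/3 - 90)² = (-293/3)² = 85849/9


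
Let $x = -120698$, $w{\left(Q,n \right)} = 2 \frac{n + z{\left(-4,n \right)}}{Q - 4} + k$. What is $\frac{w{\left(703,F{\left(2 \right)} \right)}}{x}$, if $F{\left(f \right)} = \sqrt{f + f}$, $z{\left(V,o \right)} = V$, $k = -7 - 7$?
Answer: $\frac{4895}{42183951} \approx 0.00011604$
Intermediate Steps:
$k = -14$
$F{\left(f \right)} = \sqrt{2} \sqrt{f}$ ($F{\left(f \right)} = \sqrt{2 f} = \sqrt{2} \sqrt{f}$)
$w{\left(Q,n \right)} = -14 + \frac{2 \left(-4 + n\right)}{-4 + Q}$ ($w{\left(Q,n \right)} = 2 \frac{n - 4}{Q - 4} - 14 = 2 \frac{-4 + n}{-4 + Q} - 14 = \frac{2 \left(-4 + n\right)}{-4 + Q} - 14 = -14 + \frac{2 \left(-4 + n\right)}{-4 + Q}$)
$\frac{w{\left(703,F{\left(2 \right)} \right)}}{x} = \frac{2 \frac{1}{-4 + 703} \left(24 + \sqrt{2} \sqrt{2} - 4921\right)}{-120698} = \frac{2 \left(24 + 2 - 4921\right)}{699} \left(- \frac{1}{120698}\right) = 2 \cdot \frac{1}{699} \left(-4895\right) \left(- \frac{1}{120698}\right) = \left(- \frac{9790}{699}\right) \left(- \frac{1}{120698}\right) = \frac{4895}{42183951}$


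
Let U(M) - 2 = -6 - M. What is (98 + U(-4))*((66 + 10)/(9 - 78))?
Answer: -7448/69 ≈ -107.94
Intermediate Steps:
U(M) = -4 - M (U(M) = 2 + (-6 - M) = -4 - M)
(98 + U(-4))*((66 + 10)/(9 - 78)) = (98 + (-4 - 1*(-4)))*((66 + 10)/(9 - 78)) = (98 + (-4 + 4))*(76/(-69)) = (98 + 0)*(76*(-1/69)) = 98*(-76/69) = -7448/69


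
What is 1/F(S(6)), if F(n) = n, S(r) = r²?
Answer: 1/36 ≈ 0.027778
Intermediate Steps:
1/F(S(6)) = 1/(6²) = 1/36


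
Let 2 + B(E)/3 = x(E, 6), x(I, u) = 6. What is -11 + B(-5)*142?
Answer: 1693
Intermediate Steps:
B(E) = 12 (B(E) = -6 + 3*6 = -6 + 18 = 12)
-11 + B(-5)*142 = -11 + 12*142 = -11 + 1704 = 1693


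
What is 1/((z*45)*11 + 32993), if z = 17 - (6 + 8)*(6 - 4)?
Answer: 1/27548 ≈ 3.6300e-5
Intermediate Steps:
z = -11 (z = 17 - 14*2 = 17 - 1*28 = 17 - 28 = -11)
1/((z*45)*11 + 32993) = 1/(-11*45*11 + 32993) = 1/(-495*11 + 32993) = 1/(-5445 + 32993) = 1/27548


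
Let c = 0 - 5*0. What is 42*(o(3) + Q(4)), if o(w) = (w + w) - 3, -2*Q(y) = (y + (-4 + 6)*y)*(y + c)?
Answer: -882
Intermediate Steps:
c = 0 (c = 0 + 0 = 0)
Q(y) = -3*y**2/2 (Q(y) = -(y + (-4 + 6)*y)*(y + 0)/2 = -(y + 2*y)*y/2 = -3*y*y/2 = -3*y**2/2)
o(w) = -3 + 2*w (o(w) = 2*w - 3 = -3 + 2*w)
42*(o(3) + Q(4)) = 42*((-3 + 2*3) - 3/2*4**2) = 42*((-3 + 6) - 3/2*16) = 42*(3 - 24) = 42*(-21) = -882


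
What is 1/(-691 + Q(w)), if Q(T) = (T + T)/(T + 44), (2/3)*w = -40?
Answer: -2/1367 ≈ -0.0014631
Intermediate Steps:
w = -60 (w = (3/2)*(-40) = -60)
Q(T) = 2*T/(44 + T) (Q(T) = (2*T)/(44 + T) = 2*T/(44 + T))
1/(-691 + Q(w)) = 1/(-691 + 2*(-60)/(44 - 60)) = 1/(-691 + 2*(-60)/(-16)) = 1/(-691 + 2*(-60)*(-1/16)) = 1/(-691 + 15/2) = 1/(-1367/2) = -2/1367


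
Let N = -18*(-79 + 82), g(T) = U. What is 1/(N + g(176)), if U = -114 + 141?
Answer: -1/27 ≈ -0.037037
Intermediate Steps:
U = 27
g(T) = 27
N = -54 (N = -18*3 = -54)
1/(N + g(176)) = 1/(-54 + 27) = 1/(-27) = -1/27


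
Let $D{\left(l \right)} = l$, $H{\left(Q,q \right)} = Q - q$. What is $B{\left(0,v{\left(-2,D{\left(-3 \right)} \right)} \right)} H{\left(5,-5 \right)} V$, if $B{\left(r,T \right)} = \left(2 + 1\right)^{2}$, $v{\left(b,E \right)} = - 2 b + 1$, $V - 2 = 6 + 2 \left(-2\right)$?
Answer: $360$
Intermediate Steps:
$V = 4$ ($V = 2 + \left(6 + 2 \left(-2\right)\right) = 2 + \left(6 - 4\right) = 2 + 2 = 4$)
$v{\left(b,E \right)} = 1 - 2 b$
$B{\left(r,T \right)} = 9$ ($B{\left(r,T \right)} = 3^{2} = 9$)
$B{\left(0,v{\left(-2,D{\left(-3 \right)} \right)} \right)} H{\left(5,-5 \right)} V = 9 \left(5 - -5\right) 4 = 9 \left(5 + 5\right) 4 = 9 \cdot 10 \cdot 4 = 90 \cdot 4 = 360$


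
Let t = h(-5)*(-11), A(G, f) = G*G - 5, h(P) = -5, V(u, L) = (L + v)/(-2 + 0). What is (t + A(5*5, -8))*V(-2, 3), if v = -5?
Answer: 675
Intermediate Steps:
V(u, L) = 5/2 - L/2 (V(u, L) = (L - 5)/(-2 + 0) = (-5 + L)/(-2) = (-5 + L)*(-½) = 5/2 - L/2)
A(G, f) = -5 + G² (A(G, f) = G² - 5 = -5 + G²)
t = 55 (t = -5*(-11) = 55)
(t + A(5*5, -8))*V(-2, 3) = (55 + (-5 + (5*5)²))*(5/2 - ½*3) = (55 + (-5 + 25²))*(5/2 - 3/2) = (55 + (-5 + 625))*1 = (55 + 620)*1 = 675*1 = 675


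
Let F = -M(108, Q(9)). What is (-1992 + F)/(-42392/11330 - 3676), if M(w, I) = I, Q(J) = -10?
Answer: 5614015/10422868 ≈ 0.53862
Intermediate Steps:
F = 10 (F = -1*(-10) = 10)
(-1992 + F)/(-42392/11330 - 3676) = (-1992 + 10)/(-42392/11330 - 3676) = -1982/(-42392*1/11330 - 3676) = -1982/(-21196/5665 - 3676) = -1982/(-20845736/5665) = -1982*(-5665/20845736) = 5614015/10422868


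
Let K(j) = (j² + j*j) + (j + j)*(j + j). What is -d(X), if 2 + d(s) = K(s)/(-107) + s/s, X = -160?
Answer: 153707/107 ≈ 1436.5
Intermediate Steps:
K(j) = 6*j² (K(j) = (j² + j²) + (2*j)*(2*j) = 2*j² + 4*j² = 6*j²)
d(s) = -1 - 6*s²/107 (d(s) = -2 + ((6*s²)/(-107) + s/s) = -2 + ((6*s²)*(-1/107) + 1) = -2 + (-6*s²/107 + 1) = -2 + (1 - 6*s²/107) = -1 - 6*s²/107)
-d(X) = -(-1 - 6/107*(-160)²) = -(-1 - 6/107*25600) = -(-1 - 153600/107) = -1*(-153707/107) = 153707/107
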